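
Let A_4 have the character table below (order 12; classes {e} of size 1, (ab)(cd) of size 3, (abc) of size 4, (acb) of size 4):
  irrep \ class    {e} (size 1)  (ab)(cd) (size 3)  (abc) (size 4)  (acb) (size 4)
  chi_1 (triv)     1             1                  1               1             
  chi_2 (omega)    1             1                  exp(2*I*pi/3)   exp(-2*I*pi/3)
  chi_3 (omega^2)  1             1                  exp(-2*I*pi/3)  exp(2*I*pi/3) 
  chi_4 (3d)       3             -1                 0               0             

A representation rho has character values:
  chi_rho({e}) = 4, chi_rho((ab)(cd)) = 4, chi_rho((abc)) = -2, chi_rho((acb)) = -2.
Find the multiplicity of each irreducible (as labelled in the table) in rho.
Multiplicities: chi_1: 0, chi_2: 2, chi_3: 2, chi_4: 0.

Why: Use <chi_rho, chi> = (1/|G|) sum_C |C| * chi_rho(C) * conj(chi(C)) with |G| = 12 for each irreducible chi in the table:
  <chi_rho, chi_1> = (1/12)[1*(4)*conj(1) + 3*(4)*conj(1) + 4*(-2)*conj(1) + 4*(-2)*conj(1)]
      = (1/12)[(4) + (12) + (-8) + (-8)] = 0/12 = 0
  <chi_rho, chi_2> = (1/12)[1*(4)*conj(1) + 3*(4)*conj(1) + 4*(-2)*conj(exp(2*I*pi/3)) + 4*(-2)*conj(exp(-2*I*pi/3))]
      = (1/12)[(4) + (12) + (8 + 8*exp(2*I*pi/3)) + (8 + 8*exp(-2*I*pi/3))] = 24/12 = 2
  <chi_rho, chi_3> = (1/12)[1*(4)*conj(1) + 3*(4)*conj(1) + 4*(-2)*conj(exp(-2*I*pi/3)) + 4*(-2)*conj(exp(2*I*pi/3))]
      = (1/12)[(4) + (12) + (8 + 8*exp(-2*I*pi/3)) + (8 + 8*exp(2*I*pi/3))] = 24/12 = 2
  <chi_rho, chi_4> = (1/12)[1*(4)*conj(3) + 3*(4)*conj(-1) + 4*(-2)*conj(0) + 4*(-2)*conj(0)]
      = (1/12)[(12) + (-12) + (0) + (0)] = 0/12 = 0
(Exp terms are combined using exp(i*s)*conj(exp(i*t)) = exp(i*(s-t)), and sums of them are collapsed using the identity that for every m > 1 the m distinct m-th roots of unity sum to 0, e.g. 1 + exp(2*I*pi/3) + exp(-2*I*pi/3) = 0.)
Dimension check: dim(rho) = sum (mult * dim) = 0*1 + 2*1 + 2*1 + 0*3 = 4 = chi_rho(e) = 4.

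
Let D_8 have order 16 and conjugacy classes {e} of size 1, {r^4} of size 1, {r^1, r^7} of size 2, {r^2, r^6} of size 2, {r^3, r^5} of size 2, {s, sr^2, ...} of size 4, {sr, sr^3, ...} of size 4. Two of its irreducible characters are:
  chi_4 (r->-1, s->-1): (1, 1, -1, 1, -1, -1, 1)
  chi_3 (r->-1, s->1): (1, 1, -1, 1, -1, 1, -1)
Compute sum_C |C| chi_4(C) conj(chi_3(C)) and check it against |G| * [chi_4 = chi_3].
Sum = 0; so <chi_4, chi_3> = 0 (distinct irreducibles are orthogonal).

Argument: Compute term by term over conjugacy classes (|C| * chi_4(C) * conj(chi_3(C))):
  1*(1)*conj(1) + 1*(1)*conj(1) + 2*(-1)*conj(-1) + 2*(1)*conj(1) + 2*(-1)*conj(-1) + 4*(-1)*conj(1) + 4*(1)*conj(-1)
  = (1) + (1) + (2) + (2) + (2) + (-4) + (-4)
  = 0.
Dividing by |G| = 16 gives 0/16 = 0, matching the row-orthogonality relation <chi_4, chi_3> = [chi_4 = chi_3].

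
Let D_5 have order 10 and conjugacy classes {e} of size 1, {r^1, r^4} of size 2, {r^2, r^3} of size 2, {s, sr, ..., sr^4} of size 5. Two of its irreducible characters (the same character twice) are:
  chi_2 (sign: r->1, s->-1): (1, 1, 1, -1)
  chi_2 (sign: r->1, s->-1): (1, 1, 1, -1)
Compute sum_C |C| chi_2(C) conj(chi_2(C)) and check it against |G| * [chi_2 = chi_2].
Sum = 10 = |G| = 10; so <chi_2, chi_2> = 1 (norm-1 confirms irreducibility).

Derivation: Compute term by term over conjugacy classes (|C| * chi_2(C) * conj(chi_2(C))):
  1*(1)*conj(1) + 2*(1)*conj(1) + 2*(1)*conj(1) + 5*(-1)*conj(-1)
  = (1) + (2) + (2) + (5)
  = 10.
Dividing by |G| = 10 gives 10/10 = 1, matching the row-orthogonality relation <chi_2, chi_2> = [chi_2 = chi_2].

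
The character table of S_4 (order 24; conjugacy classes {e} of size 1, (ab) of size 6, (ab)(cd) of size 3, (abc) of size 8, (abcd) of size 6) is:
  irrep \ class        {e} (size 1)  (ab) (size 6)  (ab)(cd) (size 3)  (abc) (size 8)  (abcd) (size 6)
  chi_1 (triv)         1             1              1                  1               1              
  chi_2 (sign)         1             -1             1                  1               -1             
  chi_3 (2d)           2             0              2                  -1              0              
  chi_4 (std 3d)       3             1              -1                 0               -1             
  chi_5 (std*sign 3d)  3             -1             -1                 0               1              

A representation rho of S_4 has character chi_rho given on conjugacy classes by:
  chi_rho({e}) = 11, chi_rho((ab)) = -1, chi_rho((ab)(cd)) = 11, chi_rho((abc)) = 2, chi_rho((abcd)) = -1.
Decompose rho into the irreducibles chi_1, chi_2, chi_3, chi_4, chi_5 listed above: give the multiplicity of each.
Multiplicities: chi_1: 2, chi_2: 3, chi_3: 3, chi_4: 0, chi_5: 0.

Proof sketch: Use <chi_rho, chi> = (1/|G|) sum_C |C| * chi_rho(C) * conj(chi(C)) with |G| = 24 for each irreducible chi in the table:
  <chi_rho, chi_1> = (1/24)[1*(11)*conj(1) + 6*(-1)*conj(1) + 3*(11)*conj(1) + 8*(2)*conj(1) + 6*(-1)*conj(1)]
      = (1/24)[(11) + (-6) + (33) + (16) + (-6)] = 48/24 = 2
  <chi_rho, chi_2> = (1/24)[1*(11)*conj(1) + 6*(-1)*conj(-1) + 3*(11)*conj(1) + 8*(2)*conj(1) + 6*(-1)*conj(-1)]
      = (1/24)[(11) + (6) + (33) + (16) + (6)] = 72/24 = 3
  <chi_rho, chi_3> = (1/24)[1*(11)*conj(2) + 6*(-1)*conj(0) + 3*(11)*conj(2) + 8*(2)*conj(-1) + 6*(-1)*conj(0)]
      = (1/24)[(22) + (0) + (66) + (-16) + (0)] = 72/24 = 3
  <chi_rho, chi_4> = (1/24)[1*(11)*conj(3) + 6*(-1)*conj(1) + 3*(11)*conj(-1) + 8*(2)*conj(0) + 6*(-1)*conj(-1)]
      = (1/24)[(33) + (-6) + (-33) + (0) + (6)] = 0/24 = 0
  <chi_rho, chi_5> = (1/24)[1*(11)*conj(3) + 6*(-1)*conj(-1) + 3*(11)*conj(-1) + 8*(2)*conj(0) + 6*(-1)*conj(1)]
      = (1/24)[(33) + (6) + (-33) + (0) + (-6)] = 0/24 = 0
Dimension check: dim(rho) = sum (mult * dim) = 2*1 + 3*1 + 3*2 + 0*3 + 0*3 = 11 = chi_rho(e) = 11.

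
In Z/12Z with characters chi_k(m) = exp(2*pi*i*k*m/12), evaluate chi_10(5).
chi_10(5) = zeta_12^50 = exp(I*pi/3)

Reasoning: chi_10(5) = zeta_12^(10*5) = zeta_12^50. Since zeta_12^12 = 1, this equals zeta_12^2 = exp(2*pi*i*2/12) = exp(I*pi/3).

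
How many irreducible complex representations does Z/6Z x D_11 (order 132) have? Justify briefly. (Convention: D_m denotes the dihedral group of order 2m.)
42

Reasoning: The number of irreducible complex representations of a finite group equals its number of conjugacy classes. For a direct product, #classes(G x H) = #classes(G) * #classes(H). Z/6Z has 6 classes (abelian), D_11 has 7 classes, so 6 * 7 = 42, so Z/6Z x D_11 (order 132) has exactly 42 irreducible complex representations.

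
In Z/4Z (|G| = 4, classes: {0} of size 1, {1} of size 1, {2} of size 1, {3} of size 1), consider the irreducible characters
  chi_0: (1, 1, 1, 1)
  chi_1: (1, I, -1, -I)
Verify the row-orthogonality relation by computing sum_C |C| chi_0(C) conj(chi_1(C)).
Sum = 0; so <chi_0, chi_1> = 0 (distinct irreducibles are orthogonal).

Why: Compute term by term over conjugacy classes (|C| * chi_0(C) * conj(chi_1(C))):
  1*(1)*conj(1) + 1*(1)*conj(I) + 1*(1)*conj(-1) + 1*(1)*conj(-I)
  = (1) + (-I) + (-1) + (I)
  = 0.
(Exp terms are combined using exp(i*s)*conj(exp(i*t)) = exp(i*(s-t)), and sums of them are collapsed using the identity that for every m > 1 the m distinct m-th roots of unity sum to 0, e.g. 1 + exp(2*I*pi/3) + exp(-2*I*pi/3) = 0.)
Dividing by |G| = 4 gives 0/4 = 0, matching the row-orthogonality relation <chi_0, chi_1> = [chi_0 = chi_1].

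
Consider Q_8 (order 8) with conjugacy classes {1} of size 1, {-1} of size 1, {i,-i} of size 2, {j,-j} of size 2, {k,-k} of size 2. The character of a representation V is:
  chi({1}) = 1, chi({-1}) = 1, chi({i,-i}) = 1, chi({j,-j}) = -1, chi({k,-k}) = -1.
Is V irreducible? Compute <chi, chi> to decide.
Irreducible: <chi, chi> = 1.

Solution. <chi, chi> = (1/|G|) sum_C |C| * |chi(C)|^2 = (1/8)[1*|1|^2 + 1*|1|^2 + 2*|1|^2 + 2*|-1|^2 + 2*|-1|^2]
  = (1/8)[(1) + (1) + (2) + (2) + (2)] = 8/8 = 1.
A character is irreducible iff <chi, chi> = 1, so this representation is irreducible.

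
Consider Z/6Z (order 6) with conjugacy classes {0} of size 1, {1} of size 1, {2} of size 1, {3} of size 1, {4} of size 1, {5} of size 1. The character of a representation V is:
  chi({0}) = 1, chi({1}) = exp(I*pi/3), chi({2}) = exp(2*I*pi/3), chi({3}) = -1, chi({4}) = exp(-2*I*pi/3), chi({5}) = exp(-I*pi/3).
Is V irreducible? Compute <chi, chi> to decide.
Irreducible: <chi, chi> = 1.

Justification: <chi, chi> = (1/|G|) sum_C |C| * |chi(C)|^2 = (1/6)[1*|1|^2 + 1*|exp(I*pi/3)|^2 + 1*|exp(2*I*pi/3)|^2 + 1*|-1|^2 + 1*|exp(-2*I*pi/3)|^2 + 1*|exp(-I*pi/3)|^2]
  = (1/6)[(1) + (1) + (1) + (1) + (1) + (1)] = 6/6 = 1.
(Exp terms are combined using exp(i*s)*conj(exp(i*t)) = exp(i*(s-t)), and sums of them are collapsed using the identity that for every m > 1 the m distinct m-th roots of unity sum to 0, e.g. 1 + exp(2*I*pi/3) + exp(-2*I*pi/3) = 0.)
A character is irreducible iff <chi, chi> = 1, so this representation is irreducible.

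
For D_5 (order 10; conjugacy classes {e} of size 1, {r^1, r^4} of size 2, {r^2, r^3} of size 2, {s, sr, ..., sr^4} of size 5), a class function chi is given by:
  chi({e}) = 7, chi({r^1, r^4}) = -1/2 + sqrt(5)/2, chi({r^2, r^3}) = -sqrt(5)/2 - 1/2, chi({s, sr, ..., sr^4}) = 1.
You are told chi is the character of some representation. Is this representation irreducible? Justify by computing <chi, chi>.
Not irreducible (reducible): <chi, chi> = 6 > 1.

Details: <chi, chi> = (1/|G|) sum_C |C| * |chi(C)|^2 = (1/10)[1*|7|^2 + 2*|-1/2 + sqrt(5)/2|^2 + 2*|-sqrt(5)/2 - 1/2|^2 + 5*|1|^2]
  = (1/10)[(49) + (3 - sqrt(5)) + (sqrt(5) + 3) + (5)] = 60/10 = 6.
A character is irreducible iff <chi, chi> = 1, so this representation is reducible.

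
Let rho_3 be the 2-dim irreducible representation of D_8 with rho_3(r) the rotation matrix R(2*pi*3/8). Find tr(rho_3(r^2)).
chi_{rho_3}(r^2) = 2*cos(2*pi*3*2/8) = 0

rho_3(r^2) is rotation by angle 2*pi*3*2/8, whose trace is 2*cos(2*pi*3*2/8) = 0.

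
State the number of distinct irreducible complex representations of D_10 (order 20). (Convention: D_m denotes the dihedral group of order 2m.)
8

The number of irreducible complex representations of a finite group equals its number of conjugacy classes. D_10 has 8 conjugacy classes (n/2 + 3 for n even), so D_10 (order 20) has exactly 8 irreducible complex representations.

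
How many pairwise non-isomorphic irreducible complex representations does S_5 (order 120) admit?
7

Reasoning: The number of irreducible complex representations of a finite group equals its number of conjugacy classes. Conjugacy classes in S_5 correspond to cycle types, i.e. partitions of 5; there are p(5) = 7 of them, so S_5 (order 120) has exactly 7 irreducible complex representations.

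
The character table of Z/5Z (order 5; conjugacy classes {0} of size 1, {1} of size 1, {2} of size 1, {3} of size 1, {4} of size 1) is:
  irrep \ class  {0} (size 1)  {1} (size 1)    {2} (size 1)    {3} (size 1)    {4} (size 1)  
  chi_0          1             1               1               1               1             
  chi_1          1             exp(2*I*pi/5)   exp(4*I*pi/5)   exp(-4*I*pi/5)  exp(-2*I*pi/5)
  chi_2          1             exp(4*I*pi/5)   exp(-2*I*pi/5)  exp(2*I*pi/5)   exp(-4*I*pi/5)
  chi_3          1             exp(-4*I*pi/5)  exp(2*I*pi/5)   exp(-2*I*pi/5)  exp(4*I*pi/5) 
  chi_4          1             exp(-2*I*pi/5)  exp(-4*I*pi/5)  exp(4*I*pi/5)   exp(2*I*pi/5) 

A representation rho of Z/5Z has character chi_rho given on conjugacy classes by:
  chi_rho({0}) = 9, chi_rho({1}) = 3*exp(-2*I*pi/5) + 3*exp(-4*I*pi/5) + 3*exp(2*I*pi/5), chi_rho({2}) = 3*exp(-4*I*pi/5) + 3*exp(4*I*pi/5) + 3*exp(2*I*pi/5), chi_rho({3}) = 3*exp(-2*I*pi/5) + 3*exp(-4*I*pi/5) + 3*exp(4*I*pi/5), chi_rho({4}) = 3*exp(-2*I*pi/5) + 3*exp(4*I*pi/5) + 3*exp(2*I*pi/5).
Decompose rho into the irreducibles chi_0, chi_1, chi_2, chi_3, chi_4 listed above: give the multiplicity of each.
Multiplicities: chi_0: 0, chi_1: 3, chi_2: 0, chi_3: 3, chi_4: 3.

Argument: Use <chi_rho, chi> = (1/|G|) sum_C |C| * chi_rho(C) * conj(chi(C)) with |G| = 5 for each irreducible chi in the table:
  <chi_rho, chi_0> = (1/5)[1*(9)*conj(1) + 1*(3*exp(-2*I*pi/5) + 3*exp(-4*I*pi/5) + 3*exp(2*I*pi/5))*conj(1) + 1*(3*exp(-4*I*pi/5) + 3*exp(4*I*pi/5) + 3*exp(2*I*pi/5))*conj(1) + 1*(3*exp(-2*I*pi/5) + 3*exp(-4*I*pi/5) + 3*exp(4*I*pi/5))*conj(1) + 1*(3*exp(-2*I*pi/5) + 3*exp(4*I*pi/5) + 3*exp(2*I*pi/5))*conj(1)]
      = (1/5)[(9) + (3*exp(-2*I*pi/5) + 3*exp(-4*I*pi/5) + 3*exp(2*I*pi/5)) + (3*exp(-4*I*pi/5) + 3*exp(4*I*pi/5) + 3*exp(2*I*pi/5)) + (3*exp(-2*I*pi/5) + 3*exp(-4*I*pi/5) + 3*exp(4*I*pi/5)) + (3*exp(-2*I*pi/5) + 3*exp(4*I*pi/5) + 3*exp(2*I*pi/5))] = 0/5 = 0
  <chi_rho, chi_1> = (1/5)[1*(9)*conj(1) + 1*(3*exp(-2*I*pi/5) + 3*exp(-4*I*pi/5) + 3*exp(2*I*pi/5))*conj(exp(2*I*pi/5)) + 1*(3*exp(-4*I*pi/5) + 3*exp(4*I*pi/5) + 3*exp(2*I*pi/5))*conj(exp(4*I*pi/5)) + 1*(3*exp(-2*I*pi/5) + 3*exp(-4*I*pi/5) + 3*exp(4*I*pi/5))*conj(exp(-4*I*pi/5)) + 1*(3*exp(-2*I*pi/5) + 3*exp(4*I*pi/5) + 3*exp(2*I*pi/5))*conj(exp(-2*I*pi/5))]
      = (1/5)[(9) + (3 + 3*exp(-4*I*pi/5) + 3*exp(4*I*pi/5)) + (3 + 3*exp(-2*I*pi/5) + 3*exp(2*I*pi/5)) + (3 + 3*exp(-2*I*pi/5) + 3*exp(2*I*pi/5)) + (3 + 3*exp(-4*I*pi/5) + 3*exp(4*I*pi/5))] = 15/5 = 3
  <chi_rho, chi_2> = (1/5)[1*(9)*conj(1) + 1*(3*exp(-2*I*pi/5) + 3*exp(-4*I*pi/5) + 3*exp(2*I*pi/5))*conj(exp(4*I*pi/5)) + 1*(3*exp(-4*I*pi/5) + 3*exp(4*I*pi/5) + 3*exp(2*I*pi/5))*conj(exp(-2*I*pi/5)) + 1*(3*exp(-2*I*pi/5) + 3*exp(-4*I*pi/5) + 3*exp(4*I*pi/5))*conj(exp(2*I*pi/5)) + 1*(3*exp(-2*I*pi/5) + 3*exp(4*I*pi/5) + 3*exp(2*I*pi/5))*conj(exp(-4*I*pi/5))]
      = (1/5)[(9) + (3*exp(-2*I*pi/5) + 3*exp(4*I*pi/5) + 3*exp(2*I*pi/5)) + (3*exp(-2*I*pi/5) + 3*exp(-4*I*pi/5) + 3*exp(4*I*pi/5)) + (3*exp(-4*I*pi/5) + 3*exp(4*I*pi/5) + 3*exp(2*I*pi/5)) + (3*exp(-2*I*pi/5) + 3*exp(-4*I*pi/5) + 3*exp(2*I*pi/5))] = 0/5 = 0
  <chi_rho, chi_3> = (1/5)[1*(9)*conj(1) + 1*(3*exp(-2*I*pi/5) + 3*exp(-4*I*pi/5) + 3*exp(2*I*pi/5))*conj(exp(-4*I*pi/5)) + 1*(3*exp(-4*I*pi/5) + 3*exp(4*I*pi/5) + 3*exp(2*I*pi/5))*conj(exp(2*I*pi/5)) + 1*(3*exp(-2*I*pi/5) + 3*exp(-4*I*pi/5) + 3*exp(4*I*pi/5))*conj(exp(-2*I*pi/5)) + 1*(3*exp(-2*I*pi/5) + 3*exp(4*I*pi/5) + 3*exp(2*I*pi/5))*conj(exp(4*I*pi/5))]
      = (1/5)[(9) + (3 + 3*exp(-4*I*pi/5) + 3*exp(2*I*pi/5)) + (3 + 3*exp(4*I*pi/5) + 3*exp(2*I*pi/5)) + (3 + 3*exp(-2*I*pi/5) + 3*exp(-4*I*pi/5)) + (3 + 3*exp(-2*I*pi/5) + 3*exp(4*I*pi/5))] = 15/5 = 3
  <chi_rho, chi_4> = (1/5)[1*(9)*conj(1) + 1*(3*exp(-2*I*pi/5) + 3*exp(-4*I*pi/5) + 3*exp(2*I*pi/5))*conj(exp(-2*I*pi/5)) + 1*(3*exp(-4*I*pi/5) + 3*exp(4*I*pi/5) + 3*exp(2*I*pi/5))*conj(exp(-4*I*pi/5)) + 1*(3*exp(-2*I*pi/5) + 3*exp(-4*I*pi/5) + 3*exp(4*I*pi/5))*conj(exp(4*I*pi/5)) + 1*(3*exp(-2*I*pi/5) + 3*exp(4*I*pi/5) + 3*exp(2*I*pi/5))*conj(exp(2*I*pi/5))]
      = (1/5)[(9) + (3 + 3*exp(-2*I*pi/5) + 3*exp(4*I*pi/5)) + (3 + 3*exp(-2*I*pi/5) + 3*exp(-4*I*pi/5)) + (3 + 3*exp(4*I*pi/5) + 3*exp(2*I*pi/5)) + (3 + 3*exp(-4*I*pi/5) + 3*exp(2*I*pi/5))] = 15/5 = 3
(Exp terms are combined using exp(i*s)*conj(exp(i*t)) = exp(i*(s-t)), and sums of them are collapsed using the identity that for every m > 1 the m distinct m-th roots of unity sum to 0, e.g. 1 + exp(2*I*pi/3) + exp(-2*I*pi/3) = 0.)
Dimension check: dim(rho) = sum (mult * dim) = 0*1 + 3*1 + 0*1 + 3*1 + 3*1 = 9 = chi_rho(e) = 9.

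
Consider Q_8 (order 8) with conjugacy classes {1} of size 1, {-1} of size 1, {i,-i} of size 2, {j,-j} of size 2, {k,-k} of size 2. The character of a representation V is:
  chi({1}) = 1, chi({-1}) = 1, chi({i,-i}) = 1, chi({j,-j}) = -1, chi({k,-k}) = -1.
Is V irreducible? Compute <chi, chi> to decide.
Irreducible: <chi, chi> = 1.

Proof sketch: <chi, chi> = (1/|G|) sum_C |C| * |chi(C)|^2 = (1/8)[1*|1|^2 + 1*|1|^2 + 2*|1|^2 + 2*|-1|^2 + 2*|-1|^2]
  = (1/8)[(1) + (1) + (2) + (2) + (2)] = 8/8 = 1.
A character is irreducible iff <chi, chi> = 1, so this representation is irreducible.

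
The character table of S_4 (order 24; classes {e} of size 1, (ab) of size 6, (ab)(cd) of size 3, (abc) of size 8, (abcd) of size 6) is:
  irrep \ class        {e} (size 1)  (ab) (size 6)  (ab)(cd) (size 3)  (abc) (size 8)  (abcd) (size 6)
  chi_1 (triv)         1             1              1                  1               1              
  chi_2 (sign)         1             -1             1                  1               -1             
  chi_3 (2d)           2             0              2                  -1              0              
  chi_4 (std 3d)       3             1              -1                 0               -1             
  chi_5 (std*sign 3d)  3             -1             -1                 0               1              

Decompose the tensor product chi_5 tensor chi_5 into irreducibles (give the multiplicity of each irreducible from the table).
chi_5 tensor chi_5 = chi_1 + chi_3 + chi_4 + chi_5 (all other irreducibles have multiplicity 0).

The character of a tensor product is the pointwise product (chi_5 * chi_5)(C) = chi_5(C) * chi_5(C):
  {e}: (3)*(3), (ab): (-1)*(-1), (ab)(cd): (-1)*(-1), (abc): (0)*(0), (abcd): (1)*(1)
so (chi_5 * chi_5) takes values
  {e} -> 9, (ab) -> 1, (ab)(cd) -> 1, (abc) -> 0, (abcd) -> 1.
Now take the inner product of this character with each irreducible chi from the table, <chi_5*chi_5, chi> = (1/24) sum_C |C| (chi_5*chi_5)(C) conj(chi(C)):
  <chi_5*chi_5, chi_1> = (1/24)[1*(9)*conj(1) + 6*(1)*conj(1) + 3*(1)*conj(1) + 8*(0)*conj(1) + 6*(1)*conj(1)]
      = (1/24)[(9) + (6) + (3) + (0) + (6)] = 24/24 = 1
  <chi_5*chi_5, chi_2> = (1/24)[1*(9)*conj(1) + 6*(1)*conj(-1) + 3*(1)*conj(1) + 8*(0)*conj(1) + 6*(1)*conj(-1)]
      = (1/24)[(9) + (-6) + (3) + (0) + (-6)] = 0/24 = 0
  <chi_5*chi_5, chi_3> = (1/24)[1*(9)*conj(2) + 6*(1)*conj(0) + 3*(1)*conj(2) + 8*(0)*conj(-1) + 6*(1)*conj(0)]
      = (1/24)[(18) + (0) + (6) + (0) + (0)] = 24/24 = 1
  <chi_5*chi_5, chi_4> = (1/24)[1*(9)*conj(3) + 6*(1)*conj(1) + 3*(1)*conj(-1) + 8*(0)*conj(0) + 6*(1)*conj(-1)]
      = (1/24)[(27) + (6) + (-3) + (0) + (-6)] = 24/24 = 1
  <chi_5*chi_5, chi_5> = (1/24)[1*(9)*conj(3) + 6*(1)*conj(-1) + 3*(1)*conj(-1) + 8*(0)*conj(0) + 6*(1)*conj(1)]
      = (1/24)[(27) + (-6) + (-3) + (0) + (6)] = 24/24 = 1
Hence the multiplicities are chi_1: 1, chi_3: 1, chi_4: 1, chi_5: 1. Dimension check: dim(chi_5)*dim(chi_5) = 3*3 = 9 and sum (mult * dim) = 1*1 + 1*2 + 1*3 + 1*3 = 9.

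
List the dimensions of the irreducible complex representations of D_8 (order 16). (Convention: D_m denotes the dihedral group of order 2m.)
Dimensions: 1, 1, 1, 1, 2, 2, 2

Working: There are 7 irreducibles (= number of conjugacy classes). Their dimensions d_i satisfy sum d_i^2 = |G| = 16: 1 + 1 + 1 + 1 + 4 + 4 + 4 = 16.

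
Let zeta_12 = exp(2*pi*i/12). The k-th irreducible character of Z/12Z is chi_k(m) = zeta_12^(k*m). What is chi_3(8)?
chi_3(8) = zeta_12^24 = 1

Justification: chi_3(8) = zeta_12^(3*8) = zeta_12^24. Since zeta_12^12 = 1, this equals zeta_12^0 = exp(2*pi*i*0/12) = 1.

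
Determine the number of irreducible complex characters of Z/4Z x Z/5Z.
20

Justification: The number of irreducible complex representations of a finite group equals its number of conjugacy classes. Z/4Z x Z/5Z is abelian of order 20, so every element is its own conjugacy class: 20 classes, so Z/4Z x Z/5Z (order 20) has exactly 20 irreducible complex representations.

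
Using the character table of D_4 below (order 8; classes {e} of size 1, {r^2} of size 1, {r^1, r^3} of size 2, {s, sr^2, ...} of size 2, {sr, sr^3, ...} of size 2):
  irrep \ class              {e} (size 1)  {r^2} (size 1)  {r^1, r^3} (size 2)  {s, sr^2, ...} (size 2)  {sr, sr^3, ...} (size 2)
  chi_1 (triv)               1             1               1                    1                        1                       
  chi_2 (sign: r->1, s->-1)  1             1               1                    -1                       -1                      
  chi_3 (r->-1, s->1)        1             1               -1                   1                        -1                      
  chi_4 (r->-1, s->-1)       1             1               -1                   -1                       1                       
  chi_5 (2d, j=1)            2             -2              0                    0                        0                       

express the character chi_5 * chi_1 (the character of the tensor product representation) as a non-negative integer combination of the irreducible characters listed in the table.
chi_5 tensor chi_1 = chi_5 (all other irreducibles have multiplicity 0).

Solution. The character of a tensor product is the pointwise product (chi_5 * chi_1)(C) = chi_5(C) * chi_1(C):
  {e}: (2)*(1), {r^2}: (-2)*(1), {r^1, r^3}: (0)*(1), {s, sr^2, ...}: (0)*(1), {sr, sr^3, ...}: (0)*(1)
so (chi_5 * chi_1) takes values
  {e} -> 2, {r^2} -> -2, {r^1, r^3} -> 0, {s, sr^2, ...} -> 0, {sr, sr^3, ...} -> 0.
Now take the inner product of this character with each irreducible chi from the table, <chi_5*chi_1, chi> = (1/8) sum_C |C| (chi_5*chi_1)(C) conj(chi(C)):
  <chi_5*chi_1, chi_1> = (1/8)[1*(2)*conj(1) + 1*(-2)*conj(1) + 2*(0)*conj(1) + 2*(0)*conj(1) + 2*(0)*conj(1)]
      = (1/8)[(2) + (-2) + (0) + (0) + (0)] = 0/8 = 0
  <chi_5*chi_1, chi_2> = (1/8)[1*(2)*conj(1) + 1*(-2)*conj(1) + 2*(0)*conj(1) + 2*(0)*conj(-1) + 2*(0)*conj(-1)]
      = (1/8)[(2) + (-2) + (0) + (0) + (0)] = 0/8 = 0
  <chi_5*chi_1, chi_3> = (1/8)[1*(2)*conj(1) + 1*(-2)*conj(1) + 2*(0)*conj(-1) + 2*(0)*conj(1) + 2*(0)*conj(-1)]
      = (1/8)[(2) + (-2) + (0) + (0) + (0)] = 0/8 = 0
  <chi_5*chi_1, chi_4> = (1/8)[1*(2)*conj(1) + 1*(-2)*conj(1) + 2*(0)*conj(-1) + 2*(0)*conj(-1) + 2*(0)*conj(1)]
      = (1/8)[(2) + (-2) + (0) + (0) + (0)] = 0/8 = 0
  <chi_5*chi_1, chi_5> = (1/8)[1*(2)*conj(2) + 1*(-2)*conj(-2) + 2*(0)*conj(0) + 2*(0)*conj(0) + 2*(0)*conj(0)]
      = (1/8)[(4) + (4) + (0) + (0) + (0)] = 8/8 = 1
Hence the multiplicities are chi_5: 1. Dimension check: dim(chi_5)*dim(chi_1) = 2*1 = 2 and sum (mult * dim) = 1*2 = 2.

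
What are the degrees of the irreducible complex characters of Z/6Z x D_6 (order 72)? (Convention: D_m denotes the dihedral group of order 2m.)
Dimensions: 1, 1, 1, 1, 1, 1, 1, 1, 1, 1, 1, 1, 1, 1, 1, 1, 1, 1, 1, 1, 1, 1, 1, 1, 2, 2, 2, 2, 2, 2, 2, 2, 2, 2, 2, 2

Why: There are 36 irreducibles (= number of conjugacy classes). Their dimensions d_i satisfy sum d_i^2 = |G| = 72: 1 + 1 + 1 + 1 + 1 + 1 + 1 + 1 + 1 + 1 + 1 + 1 + 1 + 1 + 1 + 1 + 1 + 1 + 1 + 1 + 1 + 1 + 1 + 1 + 4 + 4 + 4 + 4 + 4 + 4 + 4 + 4 + 4 + 4 + 4 + 4 = 72. (For the product with Z/6Z: each of the 6 1-dim characters of Z/6Z tensors with each irrep of D_6, giving 6 copies of each D_6-dimension.)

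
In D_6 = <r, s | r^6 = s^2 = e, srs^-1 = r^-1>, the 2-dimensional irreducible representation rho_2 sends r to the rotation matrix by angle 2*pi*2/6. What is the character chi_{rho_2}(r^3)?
chi_{rho_2}(r^3) = 2*cos(2*pi*2*3/6) = 2

Solution. rho_2(r^3) is rotation by angle 2*pi*2*3/6, whose trace is 2*cos(2*pi*2*3/6) = 2.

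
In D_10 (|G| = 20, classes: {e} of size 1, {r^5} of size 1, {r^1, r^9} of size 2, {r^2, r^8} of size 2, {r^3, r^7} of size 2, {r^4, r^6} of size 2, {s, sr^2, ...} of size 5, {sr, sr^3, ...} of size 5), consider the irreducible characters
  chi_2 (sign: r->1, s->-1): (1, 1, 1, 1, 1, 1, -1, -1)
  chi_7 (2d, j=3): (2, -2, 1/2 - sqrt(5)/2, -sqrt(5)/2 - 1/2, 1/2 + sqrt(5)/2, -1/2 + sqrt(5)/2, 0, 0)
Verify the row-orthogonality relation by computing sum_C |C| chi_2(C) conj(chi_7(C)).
Sum = 0; so <chi_2, chi_7> = 0 (distinct irreducibles are orthogonal).

Reasoning: Compute term by term over conjugacy classes (|C| * chi_2(C) * conj(chi_7(C))):
  1*(1)*conj(2) + 1*(1)*conj(-2) + 2*(1)*conj(1/2 - sqrt(5)/2) + 2*(1)*conj(-sqrt(5)/2 - 1/2) + 2*(1)*conj(1/2 + sqrt(5)/2) + 2*(1)*conj(-1/2 + sqrt(5)/2) + 5*(-1)*conj(0) + 5*(-1)*conj(0)
  = (2) + (-2) + (1 - sqrt(5)) + (-sqrt(5) - 1) + (1 + sqrt(5)) + (-1 + sqrt(5)) + (0) + (0)
  = 0.
Dividing by |G| = 20 gives 0/20 = 0, matching the row-orthogonality relation <chi_2, chi_7> = [chi_2 = chi_7].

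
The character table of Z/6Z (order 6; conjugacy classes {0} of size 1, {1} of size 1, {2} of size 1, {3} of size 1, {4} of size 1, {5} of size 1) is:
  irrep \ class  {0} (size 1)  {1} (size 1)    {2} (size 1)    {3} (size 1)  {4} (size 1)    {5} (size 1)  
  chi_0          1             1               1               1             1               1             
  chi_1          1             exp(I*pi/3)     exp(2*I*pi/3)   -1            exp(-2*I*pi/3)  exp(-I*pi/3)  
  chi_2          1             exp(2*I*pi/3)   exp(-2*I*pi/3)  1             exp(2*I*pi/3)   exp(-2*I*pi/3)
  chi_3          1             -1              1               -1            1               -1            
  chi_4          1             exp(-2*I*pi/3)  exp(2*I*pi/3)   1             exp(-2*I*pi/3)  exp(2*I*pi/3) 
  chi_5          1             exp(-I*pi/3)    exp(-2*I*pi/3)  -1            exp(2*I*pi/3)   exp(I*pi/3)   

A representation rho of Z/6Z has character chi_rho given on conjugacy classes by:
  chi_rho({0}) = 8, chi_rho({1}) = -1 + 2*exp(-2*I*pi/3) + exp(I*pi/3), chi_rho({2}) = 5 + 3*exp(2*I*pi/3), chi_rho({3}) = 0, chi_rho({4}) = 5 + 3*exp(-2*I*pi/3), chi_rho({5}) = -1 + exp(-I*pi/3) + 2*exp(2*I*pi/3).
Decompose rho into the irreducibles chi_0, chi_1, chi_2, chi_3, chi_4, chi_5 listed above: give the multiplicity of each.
Multiplicities: chi_0: 2, chi_1: 1, chi_2: 0, chi_3: 3, chi_4: 2, chi_5: 0.

Solution. Use <chi_rho, chi> = (1/|G|) sum_C |C| * chi_rho(C) * conj(chi(C)) with |G| = 6 for each irreducible chi in the table:
  <chi_rho, chi_0> = (1/6)[1*(8)*conj(1) + 1*(-1 + 2*exp(-2*I*pi/3) + exp(I*pi/3))*conj(1) + 1*(5 + 3*exp(2*I*pi/3))*conj(1) + 1*(0)*conj(1) + 1*(5 + 3*exp(-2*I*pi/3))*conj(1) + 1*(-1 + exp(-I*pi/3) + 2*exp(2*I*pi/3))*conj(1)]
      = (1/6)[(8) + (-1 + 2*exp(-2*I*pi/3) + exp(I*pi/3)) + (5 + 3*exp(2*I*pi/3)) + (0) + (5 + 3*exp(-2*I*pi/3)) + (-1 + exp(-I*pi/3) + 2*exp(2*I*pi/3))] = 12/6 = 2
  <chi_rho, chi_1> = (1/6)[1*(8)*conj(1) + 1*(-1 + 2*exp(-2*I*pi/3) + exp(I*pi/3))*conj(exp(I*pi/3)) + 1*(5 + 3*exp(2*I*pi/3))*conj(exp(2*I*pi/3)) + 1*(0)*conj(-1) + 1*(5 + 3*exp(-2*I*pi/3))*conj(exp(-2*I*pi/3)) + 1*(-1 + exp(-I*pi/3) + 2*exp(2*I*pi/3))*conj(exp(-I*pi/3))]
      = (1/6)[(8) + (-1 - exp(-I*pi/3)) + (3 + 5*exp(-2*I*pi/3)) + (0) + (3 + 5*exp(2*I*pi/3)) + (-1 - exp(I*pi/3))] = 6/6 = 1
  <chi_rho, chi_2> = (1/6)[1*(8)*conj(1) + 1*(-1 + 2*exp(-2*I*pi/3) + exp(I*pi/3))*conj(exp(2*I*pi/3)) + 1*(5 + 3*exp(2*I*pi/3))*conj(exp(-2*I*pi/3)) + 1*(0)*conj(1) + 1*(5 + 3*exp(-2*I*pi/3))*conj(exp(2*I*pi/3)) + 1*(-1 + exp(-I*pi/3) + 2*exp(2*I*pi/3))*conj(exp(-2*I*pi/3))]
      = (1/6)[(8) + (exp(-I*pi/3) - exp(-2*I*pi/3) + 2*exp(2*I*pi/3)) + (3*exp(-2*I*pi/3) + 5*exp(2*I*pi/3)) + (0) + (5*exp(-2*I*pi/3) + 3*exp(2*I*pi/3)) + (2*exp(-2*I*pi/3) - exp(2*I*pi/3) + exp(I*pi/3))] = 0/6 = 0
  <chi_rho, chi_3> = (1/6)[1*(8)*conj(1) + 1*(-1 + 2*exp(-2*I*pi/3) + exp(I*pi/3))*conj(-1) + 1*(5 + 3*exp(2*I*pi/3))*conj(1) + 1*(0)*conj(-1) + 1*(5 + 3*exp(-2*I*pi/3))*conj(1) + 1*(-1 + exp(-I*pi/3) + 2*exp(2*I*pi/3))*conj(-1)]
      = (1/6)[(8) + (1 - exp(I*pi/3) - 2*exp(-2*I*pi/3)) + (5 + 3*exp(2*I*pi/3)) + (0) + (5 + 3*exp(-2*I*pi/3)) + (1 - 2*exp(2*I*pi/3) - exp(-I*pi/3))] = 18/6 = 3
  <chi_rho, chi_4> = (1/6)[1*(8)*conj(1) + 1*(-1 + 2*exp(-2*I*pi/3) + exp(I*pi/3))*conj(exp(-2*I*pi/3)) + 1*(5 + 3*exp(2*I*pi/3))*conj(exp(2*I*pi/3)) + 1*(0)*conj(1) + 1*(5 + 3*exp(-2*I*pi/3))*conj(exp(-2*I*pi/3)) + 1*(-1 + exp(-I*pi/3) + 2*exp(2*I*pi/3))*conj(exp(2*I*pi/3))]
      = (1/6)[(8) + (1 - exp(2*I*pi/3)) + (3 + 5*exp(-2*I*pi/3)) + (0) + (3 + 5*exp(2*I*pi/3)) + (1 - exp(-2*I*pi/3))] = 12/6 = 2
  <chi_rho, chi_5> = (1/6)[1*(8)*conj(1) + 1*(-1 + 2*exp(-2*I*pi/3) + exp(I*pi/3))*conj(exp(-I*pi/3)) + 1*(5 + 3*exp(2*I*pi/3))*conj(exp(-2*I*pi/3)) + 1*(0)*conj(-1) + 1*(5 + 3*exp(-2*I*pi/3))*conj(exp(2*I*pi/3)) + 1*(-1 + exp(-I*pi/3) + 2*exp(2*I*pi/3))*conj(exp(I*pi/3))]
      = (1/6)[(8) + (2*exp(-I*pi/3) - exp(I*pi/3) + exp(2*I*pi/3)) + (3*exp(-2*I*pi/3) + 5*exp(2*I*pi/3)) + (0) + (5*exp(-2*I*pi/3) + 3*exp(2*I*pi/3)) + (exp(-2*I*pi/3) - exp(-I*pi/3) + 2*exp(I*pi/3))] = 0/6 = 0
(Exp terms are combined using exp(i*s)*conj(exp(i*t)) = exp(i*(s-t)), and sums of them are collapsed using the identity that for every m > 1 the m distinct m-th roots of unity sum to 0, e.g. 1 + exp(2*I*pi/3) + exp(-2*I*pi/3) = 0.)
Dimension check: dim(rho) = sum (mult * dim) = 2*1 + 1*1 + 0*1 + 3*1 + 2*1 + 0*1 = 8 = chi_rho(e) = 8.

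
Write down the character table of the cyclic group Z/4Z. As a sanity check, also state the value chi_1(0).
Character table of Z/4Z (irreps indexed chi_0,...,chi_3 with chi_k(m) = zeta_4^(k*m), zeta_4 = exp(2*pi*i/4)):
  irrep \ class  {0} (size 1)  {1} (size 1)  {2} (size 1)  {3} (size 1)
  chi_0          1             1             1             1           
  chi_1          1             I             -1            -I          
  chi_2          1             -1            1             -1          
  chi_3          1             -I            -1            I           

Spot check: chi_1(0) = zeta_4^(1*0) = zeta_4^0 = 1.

Proof sketch: Z/4Z is abelian, so all 4 irreducible complex representations are 1-dimensional. They are given by chi_k(m) = zeta_4^(k*m) for k = 0,...,3. Row orthogonality: sum_m chi_k(m) conj(chi_l(m)) = 4 * [k = l].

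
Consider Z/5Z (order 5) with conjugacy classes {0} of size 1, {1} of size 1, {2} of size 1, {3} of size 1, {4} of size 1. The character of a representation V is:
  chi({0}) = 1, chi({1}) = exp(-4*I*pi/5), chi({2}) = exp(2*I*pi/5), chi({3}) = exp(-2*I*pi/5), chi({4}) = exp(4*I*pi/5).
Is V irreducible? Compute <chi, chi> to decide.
Irreducible: <chi, chi> = 1.

Details: <chi, chi> = (1/|G|) sum_C |C| * |chi(C)|^2 = (1/5)[1*|1|^2 + 1*|exp(-4*I*pi/5)|^2 + 1*|exp(2*I*pi/5)|^2 + 1*|exp(-2*I*pi/5)|^2 + 1*|exp(4*I*pi/5)|^2]
  = (1/5)[(1) + (1) + (1) + (1) + (1)] = 5/5 = 1.
(Exp terms are combined using exp(i*s)*conj(exp(i*t)) = exp(i*(s-t)), and sums of them are collapsed using the identity that for every m > 1 the m distinct m-th roots of unity sum to 0, e.g. 1 + exp(2*I*pi/3) + exp(-2*I*pi/3) = 0.)
A character is irreducible iff <chi, chi> = 1, so this representation is irreducible.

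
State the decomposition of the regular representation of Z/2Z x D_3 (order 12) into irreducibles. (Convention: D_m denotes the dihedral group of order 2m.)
Each irreducible V_i of dimension d_i appears with multiplicity d_i, i.e. rho_reg = (direct sum over all irreducibles V_i) d_i V_i. The irreducible dimensions for Z/2Z x D_3 are 1, 1, 1, 1, 2, 2: 4 irreducibles of dimension 1, each with multiplicity 1; 2 irreducibles of dimension 2, each with multiplicity 2. Total dimension 4*1*1 + 2*2*2 = 12 = |G|.

Reasoning: General theorem: in the regular representation of a finite group G, each irreducible appears with multiplicity equal to its dimension. Check: dim(rho_reg) = sum d_i^2 = 1 + 1 + 1 + 1 + 4 + 4 = 12 = |G|.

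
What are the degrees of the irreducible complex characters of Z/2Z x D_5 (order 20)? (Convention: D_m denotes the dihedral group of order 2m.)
Dimensions: 1, 1, 1, 1, 2, 2, 2, 2

There are 8 irreducibles (= number of conjugacy classes). Their dimensions d_i satisfy sum d_i^2 = |G| = 20: 1 + 1 + 1 + 1 + 4 + 4 + 4 + 4 = 20. (For the product with Z/2Z: each of the 2 1-dim characters of Z/2Z tensors with each irrep of D_5, giving 2 copies of each D_5-dimension.)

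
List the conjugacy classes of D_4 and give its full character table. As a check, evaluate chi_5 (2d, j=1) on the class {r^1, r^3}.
Conjugacy classes: {e} of size 1, {r^2} of size 1, {r^1, r^3} of size 2, {s, sr^2, ...} of size 2, {sr, sr^3, ...} of size 2.
Character table:
  irrep \ class              {e} (size 1)  {r^2} (size 1)  {r^1, r^3} (size 2)  {s, sr^2, ...} (size 2)  {sr, sr^3, ...} (size 2)
  chi_1 (triv)               1             1               1                    1                        1                       
  chi_2 (sign: r->1, s->-1)  1             1               1                    -1                       -1                      
  chi_3 (r->-1, s->1)        1             1               -1                   1                        -1                      
  chi_4 (r->-1, s->-1)       1             1               -1                   -1                       1                       
  chi_5 (2d, j=1)            2             -2              0                    0                        0                       

Spot check: chi_5 (2d, j=1) on {r^1, r^3} = 0.

Justification: D_4 has order 2*4 = 8 with 5 conjugacy classes, hence 5 irreducibles. Sum of squared dims 1 + 1 + 1 + 1 + 4 = 8 = |G|. Linear characters come from the abelianisation; the 2-dimensional irreps have character r^k -> 2*cos(2*pi*j*k/4), reflections -> 0.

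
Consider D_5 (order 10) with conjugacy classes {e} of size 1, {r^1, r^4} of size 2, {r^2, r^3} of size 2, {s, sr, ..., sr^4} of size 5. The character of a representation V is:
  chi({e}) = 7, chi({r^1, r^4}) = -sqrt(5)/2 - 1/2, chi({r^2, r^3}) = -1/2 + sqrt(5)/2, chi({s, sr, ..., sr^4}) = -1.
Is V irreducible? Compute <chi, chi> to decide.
Not irreducible (reducible): <chi, chi> = 6 > 1.

<chi, chi> = (1/|G|) sum_C |C| * |chi(C)|^2 = (1/10)[1*|7|^2 + 2*|-sqrt(5)/2 - 1/2|^2 + 2*|-1/2 + sqrt(5)/2|^2 + 5*|-1|^2]
  = (1/10)[(49) + (sqrt(5) + 3) + (3 - sqrt(5)) + (5)] = 60/10 = 6.
A character is irreducible iff <chi, chi> = 1, so this representation is reducible.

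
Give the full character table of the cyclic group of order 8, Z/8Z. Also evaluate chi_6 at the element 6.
Character table of Z/8Z (irreps indexed chi_0,...,chi_7 with chi_k(m) = zeta_8^(k*m), zeta_8 = exp(2*pi*i/8)):
  irrep \ class  {0} (size 1)  {1} (size 1)    {2} (size 1)  {3} (size 1)    {4} (size 1)  {5} (size 1)    {6} (size 1)  {7} (size 1)  
  chi_0          1             1               1             1               1             1               1             1             
  chi_1          1             exp(I*pi/4)     I             exp(3*I*pi/4)   -1            exp(-3*I*pi/4)  -I            exp(-I*pi/4)  
  chi_2          1             I               -1            -I              1             I               -1            -I            
  chi_3          1             exp(3*I*pi/4)   -I            exp(I*pi/4)     -1            exp(-I*pi/4)    I             exp(-3*I*pi/4)
  chi_4          1             -1              1             -1              1             -1              1             -1            
  chi_5          1             exp(-3*I*pi/4)  I             exp(-I*pi/4)    -1            exp(I*pi/4)     -I            exp(3*I*pi/4) 
  chi_6          1             -I              -1            I               1             -I              -1            I             
  chi_7          1             exp(-I*pi/4)    -I            exp(-3*I*pi/4)  -1            exp(3*I*pi/4)   I             exp(I*pi/4)   

Spot check: chi_6(6) = zeta_8^(6*6) = zeta_8^36 = -1.

Justification: Z/8Z is abelian, so all 8 irreducible complex representations are 1-dimensional. They are given by chi_k(m) = zeta_8^(k*m) for k = 0,...,7. Row orthogonality: sum_m chi_k(m) conj(chi_l(m)) = 8 * [k = l].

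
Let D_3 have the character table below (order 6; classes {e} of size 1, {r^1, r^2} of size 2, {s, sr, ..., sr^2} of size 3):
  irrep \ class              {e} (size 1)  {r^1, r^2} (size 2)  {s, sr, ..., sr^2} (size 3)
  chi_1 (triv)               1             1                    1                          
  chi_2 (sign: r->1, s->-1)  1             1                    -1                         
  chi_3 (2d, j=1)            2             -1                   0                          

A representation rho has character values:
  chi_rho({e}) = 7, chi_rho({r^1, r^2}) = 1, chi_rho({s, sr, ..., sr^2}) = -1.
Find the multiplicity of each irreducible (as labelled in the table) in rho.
Multiplicities: chi_1: 1, chi_2: 2, chi_3: 2.

Explanation: Use <chi_rho, chi> = (1/|G|) sum_C |C| * chi_rho(C) * conj(chi(C)) with |G| = 6 for each irreducible chi in the table:
  <chi_rho, chi_1> = (1/6)[1*(7)*conj(1) + 2*(1)*conj(1) + 3*(-1)*conj(1)]
      = (1/6)[(7) + (2) + (-3)] = 6/6 = 1
  <chi_rho, chi_2> = (1/6)[1*(7)*conj(1) + 2*(1)*conj(1) + 3*(-1)*conj(-1)]
      = (1/6)[(7) + (2) + (3)] = 12/6 = 2
  <chi_rho, chi_3> = (1/6)[1*(7)*conj(2) + 2*(1)*conj(-1) + 3*(-1)*conj(0)]
      = (1/6)[(14) + (-2) + (0)] = 12/6 = 2
Dimension check: dim(rho) = sum (mult * dim) = 1*1 + 2*1 + 2*2 = 7 = chi_rho(e) = 7.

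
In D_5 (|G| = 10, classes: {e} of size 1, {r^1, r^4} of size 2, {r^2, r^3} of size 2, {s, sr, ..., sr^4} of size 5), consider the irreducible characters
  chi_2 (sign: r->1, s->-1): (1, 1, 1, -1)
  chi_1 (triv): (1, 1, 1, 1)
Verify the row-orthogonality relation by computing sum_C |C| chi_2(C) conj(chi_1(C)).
Sum = 0; so <chi_2, chi_1> = 0 (distinct irreducibles are orthogonal).

Explanation: Compute term by term over conjugacy classes (|C| * chi_2(C) * conj(chi_1(C))):
  1*(1)*conj(1) + 2*(1)*conj(1) + 2*(1)*conj(1) + 5*(-1)*conj(1)
  = (1) + (2) + (2) + (-5)
  = 0.
Dividing by |G| = 10 gives 0/10 = 0, matching the row-orthogonality relation <chi_2, chi_1> = [chi_2 = chi_1].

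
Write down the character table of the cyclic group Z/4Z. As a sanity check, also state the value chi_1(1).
Character table of Z/4Z (irreps indexed chi_0,...,chi_3 with chi_k(m) = zeta_4^(k*m), zeta_4 = exp(2*pi*i/4)):
  irrep \ class  {0} (size 1)  {1} (size 1)  {2} (size 1)  {3} (size 1)
  chi_0          1             1             1             1           
  chi_1          1             I             -1            -I          
  chi_2          1             -1            1             -1          
  chi_3          1             -I            -1            I           

Spot check: chi_1(1) = zeta_4^(1*1) = zeta_4^1 = I.

Proof sketch: Z/4Z is abelian, so all 4 irreducible complex representations are 1-dimensional. They are given by chi_k(m) = zeta_4^(k*m) for k = 0,...,3. Row orthogonality: sum_m chi_k(m) conj(chi_l(m)) = 4 * [k = l].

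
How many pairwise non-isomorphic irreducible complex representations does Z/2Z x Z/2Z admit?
4

Details: The number of irreducible complex representations of a finite group equals its number of conjugacy classes. Z/2Z x Z/2Z is abelian of order 4, so every element is its own conjugacy class: 4 classes, so Z/2Z x Z/2Z (order 4) has exactly 4 irreducible complex representations.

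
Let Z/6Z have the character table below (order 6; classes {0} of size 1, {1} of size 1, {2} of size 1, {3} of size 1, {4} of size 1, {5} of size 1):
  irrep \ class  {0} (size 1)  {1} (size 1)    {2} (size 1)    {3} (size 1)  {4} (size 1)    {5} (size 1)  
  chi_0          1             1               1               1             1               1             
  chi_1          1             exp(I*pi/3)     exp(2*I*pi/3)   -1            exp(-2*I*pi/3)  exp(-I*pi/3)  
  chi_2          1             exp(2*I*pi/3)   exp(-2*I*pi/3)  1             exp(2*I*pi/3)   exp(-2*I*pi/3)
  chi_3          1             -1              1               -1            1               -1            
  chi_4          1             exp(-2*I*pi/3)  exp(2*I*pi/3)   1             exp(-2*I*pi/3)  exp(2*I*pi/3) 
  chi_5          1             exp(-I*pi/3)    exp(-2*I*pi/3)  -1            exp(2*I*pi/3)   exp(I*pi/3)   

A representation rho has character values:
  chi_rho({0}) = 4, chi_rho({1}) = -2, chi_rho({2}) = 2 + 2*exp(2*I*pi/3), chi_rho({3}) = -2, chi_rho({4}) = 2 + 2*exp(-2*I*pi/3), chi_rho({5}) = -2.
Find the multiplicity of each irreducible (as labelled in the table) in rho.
Multiplicities: chi_0: 0, chi_1: 1, chi_2: 0, chi_3: 2, chi_4: 1, chi_5: 0.

Justification: Use <chi_rho, chi> = (1/|G|) sum_C |C| * chi_rho(C) * conj(chi(C)) with |G| = 6 for each irreducible chi in the table:
  <chi_rho, chi_0> = (1/6)[1*(4)*conj(1) + 1*(-2)*conj(1) + 1*(2 + 2*exp(2*I*pi/3))*conj(1) + 1*(-2)*conj(1) + 1*(2 + 2*exp(-2*I*pi/3))*conj(1) + 1*(-2)*conj(1)]
      = (1/6)[(4) + (-2) + (2 + 2*exp(2*I*pi/3)) + (-2) + (2 + 2*exp(-2*I*pi/3)) + (-2)] = 0/6 = 0
  <chi_rho, chi_1> = (1/6)[1*(4)*conj(1) + 1*(-2)*conj(exp(I*pi/3)) + 1*(2 + 2*exp(2*I*pi/3))*conj(exp(2*I*pi/3)) + 1*(-2)*conj(-1) + 1*(2 + 2*exp(-2*I*pi/3))*conj(exp(-2*I*pi/3)) + 1*(-2)*conj(exp(-I*pi/3))]
      = (1/6)[(4) + (-2*exp(-I*pi/3)) + (2 + 2*exp(-2*I*pi/3)) + (2) + (2 + 2*exp(2*I*pi/3)) + (-2*exp(I*pi/3))] = 6/6 = 1
  <chi_rho, chi_2> = (1/6)[1*(4)*conj(1) + 1*(-2)*conj(exp(2*I*pi/3)) + 1*(2 + 2*exp(2*I*pi/3))*conj(exp(-2*I*pi/3)) + 1*(-2)*conj(1) + 1*(2 + 2*exp(-2*I*pi/3))*conj(exp(2*I*pi/3)) + 1*(-2)*conj(exp(-2*I*pi/3))]
      = (1/6)[(4) + (exp(-I*pi/3) + exp(2*I*pi/3) - 2*exp(-2*I*pi/3)) + (-2) + (-2) + (-2) + (-2*exp(2*I*pi/3) + exp(-2*I*pi/3) + exp(I*pi/3))] = 0/6 = 0
  <chi_rho, chi_3> = (1/6)[1*(4)*conj(1) + 1*(-2)*conj(-1) + 1*(2 + 2*exp(2*I*pi/3))*conj(1) + 1*(-2)*conj(-1) + 1*(2 + 2*exp(-2*I*pi/3))*conj(1) + 1*(-2)*conj(-1)]
      = (1/6)[(4) + (2) + (2 + 2*exp(2*I*pi/3)) + (2) + (2 + 2*exp(-2*I*pi/3)) + (2)] = 12/6 = 2
  <chi_rho, chi_4> = (1/6)[1*(4)*conj(1) + 1*(-2)*conj(exp(-2*I*pi/3)) + 1*(2 + 2*exp(2*I*pi/3))*conj(exp(2*I*pi/3)) + 1*(-2)*conj(1) + 1*(2 + 2*exp(-2*I*pi/3))*conj(exp(-2*I*pi/3)) + 1*(-2)*conj(exp(2*I*pi/3))]
      = (1/6)[(4) + (-2*exp(2*I*pi/3)) + (2 + 2*exp(-2*I*pi/3)) + (-2) + (2 + 2*exp(2*I*pi/3)) + (-2*exp(-2*I*pi/3))] = 6/6 = 1
  <chi_rho, chi_5> = (1/6)[1*(4)*conj(1) + 1*(-2)*conj(exp(-I*pi/3)) + 1*(2 + 2*exp(2*I*pi/3))*conj(exp(-2*I*pi/3)) + 1*(-2)*conj(-1) + 1*(2 + 2*exp(-2*I*pi/3))*conj(exp(2*I*pi/3)) + 1*(-2)*conj(exp(I*pi/3))]
      = (1/6)[(4) + (-2*exp(I*pi/3) + exp(-I*pi/3) + exp(2*I*pi/3)) + (-2) + (2) + (-2) + (exp(-2*I*pi/3) + exp(I*pi/3) - 2*exp(-I*pi/3))] = 0/6 = 0
(Exp terms are combined using exp(i*s)*conj(exp(i*t)) = exp(i*(s-t)), and sums of them are collapsed using the identity that for every m > 1 the m distinct m-th roots of unity sum to 0, e.g. 1 + exp(2*I*pi/3) + exp(-2*I*pi/3) = 0.)
Dimension check: dim(rho) = sum (mult * dim) = 0*1 + 1*1 + 0*1 + 2*1 + 1*1 + 0*1 = 4 = chi_rho(e) = 4.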